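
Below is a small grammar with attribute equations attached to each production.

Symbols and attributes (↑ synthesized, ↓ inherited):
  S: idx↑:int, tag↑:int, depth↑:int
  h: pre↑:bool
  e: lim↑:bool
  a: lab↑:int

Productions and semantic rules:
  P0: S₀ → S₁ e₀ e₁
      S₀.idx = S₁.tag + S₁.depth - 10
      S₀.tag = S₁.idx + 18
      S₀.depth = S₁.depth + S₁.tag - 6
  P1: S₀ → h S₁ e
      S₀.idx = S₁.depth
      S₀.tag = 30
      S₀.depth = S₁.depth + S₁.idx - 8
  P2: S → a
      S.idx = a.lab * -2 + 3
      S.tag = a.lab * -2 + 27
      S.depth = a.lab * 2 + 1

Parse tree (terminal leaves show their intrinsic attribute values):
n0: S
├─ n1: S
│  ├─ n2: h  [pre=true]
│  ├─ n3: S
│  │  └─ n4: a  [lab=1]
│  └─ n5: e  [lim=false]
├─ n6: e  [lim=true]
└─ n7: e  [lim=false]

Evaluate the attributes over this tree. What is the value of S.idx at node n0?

16

1. n2.pre = true  [terminal]
2. n4.lab = 1  [terminal]
3. n3.idx = 1  [a.lab * -2 + 3]
4. n3.tag = 25  [a.lab * -2 + 27]
5. n3.depth = 3  [a.lab * 2 + 1]
6. n5.lim = false  [terminal]
7. n1.idx = 3  [S₁.depth]
8. n1.tag = 30  [30]
9. n1.depth = -4  [S₁.depth + S₁.idx - 8]
10. n6.lim = true  [terminal]
11. n7.lim = false  [terminal]
12. n0.idx = 16  [S₁.tag + S₁.depth - 10]
13. n0.tag = 21  [S₁.idx + 18]
14. n0.depth = 20  [S₁.depth + S₁.tag - 6]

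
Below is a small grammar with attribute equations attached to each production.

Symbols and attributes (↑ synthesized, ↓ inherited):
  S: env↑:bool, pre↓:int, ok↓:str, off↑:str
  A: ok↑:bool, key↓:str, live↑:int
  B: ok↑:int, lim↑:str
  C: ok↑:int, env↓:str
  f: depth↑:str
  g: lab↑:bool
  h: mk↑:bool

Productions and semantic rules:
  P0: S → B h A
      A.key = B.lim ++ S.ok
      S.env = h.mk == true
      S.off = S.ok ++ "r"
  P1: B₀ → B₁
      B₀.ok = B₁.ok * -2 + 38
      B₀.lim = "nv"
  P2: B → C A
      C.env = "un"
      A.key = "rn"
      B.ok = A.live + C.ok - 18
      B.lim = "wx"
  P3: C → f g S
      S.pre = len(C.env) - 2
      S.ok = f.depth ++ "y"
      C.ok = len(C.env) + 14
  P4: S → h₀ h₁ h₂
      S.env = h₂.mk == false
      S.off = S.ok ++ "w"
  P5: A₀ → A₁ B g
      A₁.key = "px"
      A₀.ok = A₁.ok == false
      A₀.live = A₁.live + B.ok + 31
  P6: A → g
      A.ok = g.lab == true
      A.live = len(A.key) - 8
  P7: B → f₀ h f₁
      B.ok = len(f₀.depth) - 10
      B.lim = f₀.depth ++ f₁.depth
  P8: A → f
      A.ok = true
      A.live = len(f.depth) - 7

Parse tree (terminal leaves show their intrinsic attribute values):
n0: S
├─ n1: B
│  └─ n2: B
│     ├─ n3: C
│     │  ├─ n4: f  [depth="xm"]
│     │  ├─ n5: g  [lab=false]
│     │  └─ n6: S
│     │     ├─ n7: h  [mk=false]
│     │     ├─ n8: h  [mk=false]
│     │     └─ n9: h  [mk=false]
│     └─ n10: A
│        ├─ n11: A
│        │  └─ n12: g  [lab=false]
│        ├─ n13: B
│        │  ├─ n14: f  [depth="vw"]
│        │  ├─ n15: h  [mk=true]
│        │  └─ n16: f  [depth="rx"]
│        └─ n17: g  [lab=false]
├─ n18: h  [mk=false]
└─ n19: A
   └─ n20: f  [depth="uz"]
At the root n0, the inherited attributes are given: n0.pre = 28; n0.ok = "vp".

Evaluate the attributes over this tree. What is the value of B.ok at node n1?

1. n0.pre = 28  [given at root]
2. n0.ok = "vp"  [given at root]
3. n3.env = "un"  ["un"]
4. n4.depth = "xm"  [terminal]
5. n5.lab = false  [terminal]
6. n6.pre = 0  [len(C.env) - 2]
7. n6.ok = "xmy"  [f.depth ++ "y"]
8. n7.mk = false  [terminal]
9. n8.mk = false  [terminal]
10. n9.mk = false  [terminal]
11. n6.env = true  [h₂.mk == false]
12. n6.off = "xmyw"  [S.ok ++ "w"]
13. n3.ok = 16  [len(C.env) + 14]
14. n10.key = "rn"  ["rn"]
15. n11.key = "px"  ["px"]
16. n12.lab = false  [terminal]
17. n11.ok = false  [g.lab == true]
18. n11.live = -6  [len(A.key) - 8]
19. n14.depth = "vw"  [terminal]
20. n15.mk = true  [terminal]
21. n16.depth = "rx"  [terminal]
22. n13.ok = -8  [len(f₀.depth) - 10]
23. n13.lim = "vwrx"  [f₀.depth ++ f₁.depth]
24. n17.lab = false  [terminal]
25. n10.ok = true  [A₁.ok == false]
26. n10.live = 17  [A₁.live + B.ok + 31]
27. n2.ok = 15  [A.live + C.ok - 18]
28. n2.lim = "wx"  ["wx"]
29. n1.ok = 8  [B₁.ok * -2 + 38]
30. n1.lim = "nv"  ["nv"]
31. n18.mk = false  [terminal]
32. n19.key = "nvvp"  [B.lim ++ S.ok]
33. n20.depth = "uz"  [terminal]
34. n19.ok = true  [true]
35. n19.live = -5  [len(f.depth) - 7]
36. n0.env = false  [h.mk == true]
37. n0.off = "vpr"  [S.ok ++ "r"]

8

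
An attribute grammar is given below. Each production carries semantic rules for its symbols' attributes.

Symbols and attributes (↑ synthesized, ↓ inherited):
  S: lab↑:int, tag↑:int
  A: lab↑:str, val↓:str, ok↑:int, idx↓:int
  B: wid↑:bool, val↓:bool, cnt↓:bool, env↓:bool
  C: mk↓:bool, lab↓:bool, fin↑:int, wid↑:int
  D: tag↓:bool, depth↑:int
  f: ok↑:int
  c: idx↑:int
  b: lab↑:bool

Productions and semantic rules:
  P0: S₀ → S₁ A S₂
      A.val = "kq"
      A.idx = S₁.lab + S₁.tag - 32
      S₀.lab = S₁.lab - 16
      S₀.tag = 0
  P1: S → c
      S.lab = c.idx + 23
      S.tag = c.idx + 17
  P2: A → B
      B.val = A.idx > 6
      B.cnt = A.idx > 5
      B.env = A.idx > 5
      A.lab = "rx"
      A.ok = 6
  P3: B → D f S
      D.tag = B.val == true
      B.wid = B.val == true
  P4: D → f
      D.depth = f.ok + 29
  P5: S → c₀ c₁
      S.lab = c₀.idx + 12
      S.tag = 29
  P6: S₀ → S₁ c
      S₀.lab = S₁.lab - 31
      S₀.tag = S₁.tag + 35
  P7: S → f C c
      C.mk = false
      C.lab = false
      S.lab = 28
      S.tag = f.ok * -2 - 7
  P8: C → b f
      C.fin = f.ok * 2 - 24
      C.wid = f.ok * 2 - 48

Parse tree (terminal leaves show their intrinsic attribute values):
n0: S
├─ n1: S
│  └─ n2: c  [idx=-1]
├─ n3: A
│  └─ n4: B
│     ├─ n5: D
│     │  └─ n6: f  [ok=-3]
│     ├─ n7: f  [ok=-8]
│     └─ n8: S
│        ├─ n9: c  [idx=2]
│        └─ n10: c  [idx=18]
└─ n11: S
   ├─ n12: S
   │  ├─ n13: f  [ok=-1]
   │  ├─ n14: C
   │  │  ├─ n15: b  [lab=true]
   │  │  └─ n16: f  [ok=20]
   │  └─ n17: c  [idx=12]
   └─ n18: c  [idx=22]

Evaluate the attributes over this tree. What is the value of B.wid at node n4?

false

1. n2.idx = -1  [terminal]
2. n1.lab = 22  [c.idx + 23]
3. n1.tag = 16  [c.idx + 17]
4. n3.val = "kq"  ["kq"]
5. n3.idx = 6  [S₁.lab + S₁.tag - 32]
6. n4.val = false  [A.idx > 6]
7. n4.cnt = true  [A.idx > 5]
8. n4.env = true  [A.idx > 5]
9. n5.tag = false  [B.val == true]
10. n6.ok = -3  [terminal]
11. n5.depth = 26  [f.ok + 29]
12. n7.ok = -8  [terminal]
13. n9.idx = 2  [terminal]
14. n10.idx = 18  [terminal]
15. n8.lab = 14  [c₀.idx + 12]
16. n8.tag = 29  [29]
17. n4.wid = false  [B.val == true]
18. n3.lab = "rx"  ["rx"]
19. n3.ok = 6  [6]
20. n13.ok = -1  [terminal]
21. n14.mk = false  [false]
22. n14.lab = false  [false]
23. n15.lab = true  [terminal]
24. n16.ok = 20  [terminal]
25. n14.fin = 16  [f.ok * 2 - 24]
26. n14.wid = -8  [f.ok * 2 - 48]
27. n17.idx = 12  [terminal]
28. n12.lab = 28  [28]
29. n12.tag = -5  [f.ok * -2 - 7]
30. n18.idx = 22  [terminal]
31. n11.lab = -3  [S₁.lab - 31]
32. n11.tag = 30  [S₁.tag + 35]
33. n0.lab = 6  [S₁.lab - 16]
34. n0.tag = 0  [0]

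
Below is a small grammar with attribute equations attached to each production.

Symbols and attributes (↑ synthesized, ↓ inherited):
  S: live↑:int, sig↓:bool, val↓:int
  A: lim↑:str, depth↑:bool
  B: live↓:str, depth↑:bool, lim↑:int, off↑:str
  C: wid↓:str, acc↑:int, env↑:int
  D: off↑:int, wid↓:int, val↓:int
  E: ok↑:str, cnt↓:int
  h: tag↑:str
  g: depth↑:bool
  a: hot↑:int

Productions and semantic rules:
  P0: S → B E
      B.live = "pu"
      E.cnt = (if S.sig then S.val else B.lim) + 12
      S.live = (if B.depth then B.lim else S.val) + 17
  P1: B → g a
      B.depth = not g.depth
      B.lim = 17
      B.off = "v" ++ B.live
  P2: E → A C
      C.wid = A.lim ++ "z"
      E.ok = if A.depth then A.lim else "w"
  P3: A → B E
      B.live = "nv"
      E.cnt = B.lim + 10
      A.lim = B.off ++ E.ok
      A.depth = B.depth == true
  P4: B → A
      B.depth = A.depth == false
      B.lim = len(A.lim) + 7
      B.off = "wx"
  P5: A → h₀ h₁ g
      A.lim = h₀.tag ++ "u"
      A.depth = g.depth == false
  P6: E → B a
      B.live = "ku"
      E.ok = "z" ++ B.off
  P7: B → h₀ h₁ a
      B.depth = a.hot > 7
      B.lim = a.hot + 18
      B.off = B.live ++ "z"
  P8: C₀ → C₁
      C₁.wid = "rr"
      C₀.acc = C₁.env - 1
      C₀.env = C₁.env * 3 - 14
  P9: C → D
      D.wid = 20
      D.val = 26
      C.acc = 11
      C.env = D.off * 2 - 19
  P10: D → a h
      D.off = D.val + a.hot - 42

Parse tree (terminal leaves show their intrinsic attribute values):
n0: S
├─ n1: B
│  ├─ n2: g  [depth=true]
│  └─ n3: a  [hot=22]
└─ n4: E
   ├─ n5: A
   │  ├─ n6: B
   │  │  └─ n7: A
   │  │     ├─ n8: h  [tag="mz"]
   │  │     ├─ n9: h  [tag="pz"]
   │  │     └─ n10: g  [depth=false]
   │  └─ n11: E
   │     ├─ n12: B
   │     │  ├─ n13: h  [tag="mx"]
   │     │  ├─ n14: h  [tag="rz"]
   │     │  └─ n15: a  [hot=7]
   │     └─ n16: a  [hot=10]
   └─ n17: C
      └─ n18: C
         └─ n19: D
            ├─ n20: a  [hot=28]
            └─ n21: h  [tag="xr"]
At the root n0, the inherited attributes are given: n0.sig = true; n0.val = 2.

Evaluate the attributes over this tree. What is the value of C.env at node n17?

1

1. n0.sig = true  [given at root]
2. n0.val = 2  [given at root]
3. n1.live = "pu"  ["pu"]
4. n2.depth = true  [terminal]
5. n3.hot = 22  [terminal]
6. n1.depth = false  [not g.depth]
7. n1.lim = 17  [17]
8. n1.off = "vpu"  ["v" ++ B.live]
9. n4.cnt = 14  [(if S.sig then S.val else B.lim) + 12]
10. n6.live = "nv"  ["nv"]
11. n8.tag = "mz"  [terminal]
12. n9.tag = "pz"  [terminal]
13. n10.depth = false  [terminal]
14. n7.lim = "mzu"  [h₀.tag ++ "u"]
15. n7.depth = true  [g.depth == false]
16. n6.depth = false  [A.depth == false]
17. n6.lim = 10  [len(A.lim) + 7]
18. n6.off = "wx"  ["wx"]
19. n11.cnt = 20  [B.lim + 10]
20. n12.live = "ku"  ["ku"]
21. n13.tag = "mx"  [terminal]
22. n14.tag = "rz"  [terminal]
23. n15.hot = 7  [terminal]
24. n12.depth = false  [a.hot > 7]
25. n12.lim = 25  [a.hot + 18]
26. n12.off = "kuz"  [B.live ++ "z"]
27. n16.hot = 10  [terminal]
28. n11.ok = "zkuz"  ["z" ++ B.off]
29. n5.lim = "wxzkuz"  [B.off ++ E.ok]
30. n5.depth = false  [B.depth == true]
31. n17.wid = "wxzkuzz"  [A.lim ++ "z"]
32. n18.wid = "rr"  ["rr"]
33. n19.wid = 20  [20]
34. n19.val = 26  [26]
35. n20.hot = 28  [terminal]
36. n21.tag = "xr"  [terminal]
37. n19.off = 12  [D.val + a.hot - 42]
38. n18.acc = 11  [11]
39. n18.env = 5  [D.off * 2 - 19]
40. n17.acc = 4  [C₁.env - 1]
41. n17.env = 1  [C₁.env * 3 - 14]
42. n4.ok = "w"  [if A.depth then A.lim else "w"]
43. n0.live = 19  [(if B.depth then B.lim else S.val) + 17]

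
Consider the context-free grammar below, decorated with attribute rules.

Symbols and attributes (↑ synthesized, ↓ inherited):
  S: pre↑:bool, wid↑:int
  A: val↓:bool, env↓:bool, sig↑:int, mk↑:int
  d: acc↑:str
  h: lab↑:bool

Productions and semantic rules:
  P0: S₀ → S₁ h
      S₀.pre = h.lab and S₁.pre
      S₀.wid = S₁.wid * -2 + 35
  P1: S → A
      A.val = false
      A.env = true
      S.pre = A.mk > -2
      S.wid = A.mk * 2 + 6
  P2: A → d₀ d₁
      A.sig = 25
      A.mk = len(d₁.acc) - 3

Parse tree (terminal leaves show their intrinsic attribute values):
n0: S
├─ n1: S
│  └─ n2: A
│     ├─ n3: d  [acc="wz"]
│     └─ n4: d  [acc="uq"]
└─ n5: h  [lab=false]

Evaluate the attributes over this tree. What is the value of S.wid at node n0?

1. n2.val = false  [false]
2. n2.env = true  [true]
3. n3.acc = "wz"  [terminal]
4. n4.acc = "uq"  [terminal]
5. n2.sig = 25  [25]
6. n2.mk = -1  [len(d₁.acc) - 3]
7. n1.pre = true  [A.mk > -2]
8. n1.wid = 4  [A.mk * 2 + 6]
9. n5.lab = false  [terminal]
10. n0.pre = false  [h.lab and S₁.pre]
11. n0.wid = 27  [S₁.wid * -2 + 35]

27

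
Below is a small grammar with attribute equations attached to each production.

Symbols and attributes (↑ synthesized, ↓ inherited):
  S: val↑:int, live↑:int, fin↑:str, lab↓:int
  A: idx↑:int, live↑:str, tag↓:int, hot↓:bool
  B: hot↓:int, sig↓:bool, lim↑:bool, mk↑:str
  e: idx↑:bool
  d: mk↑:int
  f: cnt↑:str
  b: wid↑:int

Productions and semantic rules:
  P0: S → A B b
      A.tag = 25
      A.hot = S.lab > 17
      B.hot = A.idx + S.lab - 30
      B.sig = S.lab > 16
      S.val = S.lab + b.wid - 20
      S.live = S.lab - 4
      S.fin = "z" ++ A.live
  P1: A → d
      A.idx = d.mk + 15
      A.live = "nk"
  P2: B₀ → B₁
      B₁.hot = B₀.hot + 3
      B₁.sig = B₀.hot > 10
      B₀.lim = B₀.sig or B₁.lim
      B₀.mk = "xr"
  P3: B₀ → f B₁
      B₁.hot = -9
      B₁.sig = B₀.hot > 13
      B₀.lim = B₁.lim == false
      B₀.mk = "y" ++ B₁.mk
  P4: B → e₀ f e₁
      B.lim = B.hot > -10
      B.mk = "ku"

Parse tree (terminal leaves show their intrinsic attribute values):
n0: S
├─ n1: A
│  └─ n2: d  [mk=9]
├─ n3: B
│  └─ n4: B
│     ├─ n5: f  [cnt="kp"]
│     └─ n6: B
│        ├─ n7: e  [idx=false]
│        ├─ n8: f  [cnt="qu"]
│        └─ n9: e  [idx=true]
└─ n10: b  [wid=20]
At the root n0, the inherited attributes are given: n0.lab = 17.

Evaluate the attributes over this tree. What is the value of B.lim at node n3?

true

1. n0.lab = 17  [given at root]
2. n1.tag = 25  [25]
3. n1.hot = false  [S.lab > 17]
4. n2.mk = 9  [terminal]
5. n1.idx = 24  [d.mk + 15]
6. n1.live = "nk"  ["nk"]
7. n3.hot = 11  [A.idx + S.lab - 30]
8. n3.sig = true  [S.lab > 16]
9. n4.hot = 14  [B₀.hot + 3]
10. n4.sig = true  [B₀.hot > 10]
11. n5.cnt = "kp"  [terminal]
12. n6.hot = -9  [-9]
13. n6.sig = true  [B₀.hot > 13]
14. n7.idx = false  [terminal]
15. n8.cnt = "qu"  [terminal]
16. n9.idx = true  [terminal]
17. n6.lim = true  [B.hot > -10]
18. n6.mk = "ku"  ["ku"]
19. n4.lim = false  [B₁.lim == false]
20. n4.mk = "yku"  ["y" ++ B₁.mk]
21. n3.lim = true  [B₀.sig or B₁.lim]
22. n3.mk = "xr"  ["xr"]
23. n10.wid = 20  [terminal]
24. n0.val = 17  [S.lab + b.wid - 20]
25. n0.live = 13  [S.lab - 4]
26. n0.fin = "znk"  ["z" ++ A.live]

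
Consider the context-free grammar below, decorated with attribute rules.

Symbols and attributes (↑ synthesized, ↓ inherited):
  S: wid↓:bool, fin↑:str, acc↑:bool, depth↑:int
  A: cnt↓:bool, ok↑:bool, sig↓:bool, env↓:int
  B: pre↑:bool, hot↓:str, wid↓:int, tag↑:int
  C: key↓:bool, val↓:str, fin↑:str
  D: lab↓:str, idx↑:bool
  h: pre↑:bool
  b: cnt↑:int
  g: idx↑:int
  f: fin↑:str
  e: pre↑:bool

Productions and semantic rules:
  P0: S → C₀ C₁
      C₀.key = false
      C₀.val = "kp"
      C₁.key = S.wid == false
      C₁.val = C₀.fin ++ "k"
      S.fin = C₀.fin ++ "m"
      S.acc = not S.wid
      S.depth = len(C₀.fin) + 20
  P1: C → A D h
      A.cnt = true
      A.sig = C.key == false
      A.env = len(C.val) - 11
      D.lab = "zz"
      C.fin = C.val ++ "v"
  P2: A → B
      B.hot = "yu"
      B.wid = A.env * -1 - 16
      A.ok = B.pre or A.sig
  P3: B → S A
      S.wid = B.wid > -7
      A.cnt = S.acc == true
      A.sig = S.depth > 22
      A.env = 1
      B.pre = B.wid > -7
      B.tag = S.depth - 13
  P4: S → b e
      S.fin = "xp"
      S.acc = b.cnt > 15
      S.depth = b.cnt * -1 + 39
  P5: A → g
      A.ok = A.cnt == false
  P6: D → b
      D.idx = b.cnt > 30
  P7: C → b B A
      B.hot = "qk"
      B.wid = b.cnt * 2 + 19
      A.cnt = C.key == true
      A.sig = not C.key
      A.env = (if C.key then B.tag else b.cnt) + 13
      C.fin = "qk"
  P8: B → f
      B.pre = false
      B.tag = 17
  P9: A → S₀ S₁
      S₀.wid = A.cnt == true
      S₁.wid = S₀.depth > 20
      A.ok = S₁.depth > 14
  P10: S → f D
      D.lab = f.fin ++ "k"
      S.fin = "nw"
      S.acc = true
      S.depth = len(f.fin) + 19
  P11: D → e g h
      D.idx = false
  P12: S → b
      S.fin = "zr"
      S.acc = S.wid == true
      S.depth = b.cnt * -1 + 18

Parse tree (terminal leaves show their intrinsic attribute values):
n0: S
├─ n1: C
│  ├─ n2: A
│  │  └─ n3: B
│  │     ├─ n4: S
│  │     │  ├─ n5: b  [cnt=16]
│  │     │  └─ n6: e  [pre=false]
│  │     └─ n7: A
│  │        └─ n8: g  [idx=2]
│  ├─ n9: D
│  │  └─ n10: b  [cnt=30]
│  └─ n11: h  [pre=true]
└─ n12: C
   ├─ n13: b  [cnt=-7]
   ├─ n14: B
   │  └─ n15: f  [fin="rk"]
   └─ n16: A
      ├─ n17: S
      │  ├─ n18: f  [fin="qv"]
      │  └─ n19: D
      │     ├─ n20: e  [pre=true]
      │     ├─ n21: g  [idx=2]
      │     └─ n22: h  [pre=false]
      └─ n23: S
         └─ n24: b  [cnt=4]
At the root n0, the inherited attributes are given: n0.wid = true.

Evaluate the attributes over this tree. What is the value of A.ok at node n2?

true

1. n0.wid = true  [given at root]
2. n1.key = false  [false]
3. n1.val = "kp"  ["kp"]
4. n2.cnt = true  [true]
5. n2.sig = true  [C.key == false]
6. n2.env = -9  [len(C.val) - 11]
7. n3.hot = "yu"  ["yu"]
8. n3.wid = -7  [A.env * -1 - 16]
9. n4.wid = false  [B.wid > -7]
10. n5.cnt = 16  [terminal]
11. n6.pre = false  [terminal]
12. n4.fin = "xp"  ["xp"]
13. n4.acc = true  [b.cnt > 15]
14. n4.depth = 23  [b.cnt * -1 + 39]
15. n7.cnt = true  [S.acc == true]
16. n7.sig = true  [S.depth > 22]
17. n7.env = 1  [1]
18. n8.idx = 2  [terminal]
19. n7.ok = false  [A.cnt == false]
20. n3.pre = false  [B.wid > -7]
21. n3.tag = 10  [S.depth - 13]
22. n2.ok = true  [B.pre or A.sig]
23. n9.lab = "zz"  ["zz"]
24. n10.cnt = 30  [terminal]
25. n9.idx = false  [b.cnt > 30]
26. n11.pre = true  [terminal]
27. n1.fin = "kpv"  [C.val ++ "v"]
28. n12.key = false  [S.wid == false]
29. n12.val = "kpvk"  [C₀.fin ++ "k"]
30. n13.cnt = -7  [terminal]
31. n14.hot = "qk"  ["qk"]
32. n14.wid = 5  [b.cnt * 2 + 19]
33. n15.fin = "rk"  [terminal]
34. n14.pre = false  [false]
35. n14.tag = 17  [17]
36. n16.cnt = false  [C.key == true]
37. n16.sig = true  [not C.key]
38. n16.env = 6  [(if C.key then B.tag else b.cnt) + 13]
39. n17.wid = false  [A.cnt == true]
40. n18.fin = "qv"  [terminal]
41. n19.lab = "qvk"  [f.fin ++ "k"]
42. n20.pre = true  [terminal]
43. n21.idx = 2  [terminal]
44. n22.pre = false  [terminal]
45. n19.idx = false  [false]
46. n17.fin = "nw"  ["nw"]
47. n17.acc = true  [true]
48. n17.depth = 21  [len(f.fin) + 19]
49. n23.wid = true  [S₀.depth > 20]
50. n24.cnt = 4  [terminal]
51. n23.fin = "zr"  ["zr"]
52. n23.acc = true  [S.wid == true]
53. n23.depth = 14  [b.cnt * -1 + 18]
54. n16.ok = false  [S₁.depth > 14]
55. n12.fin = "qk"  ["qk"]
56. n0.fin = "kpvm"  [C₀.fin ++ "m"]
57. n0.acc = false  [not S.wid]
58. n0.depth = 23  [len(C₀.fin) + 20]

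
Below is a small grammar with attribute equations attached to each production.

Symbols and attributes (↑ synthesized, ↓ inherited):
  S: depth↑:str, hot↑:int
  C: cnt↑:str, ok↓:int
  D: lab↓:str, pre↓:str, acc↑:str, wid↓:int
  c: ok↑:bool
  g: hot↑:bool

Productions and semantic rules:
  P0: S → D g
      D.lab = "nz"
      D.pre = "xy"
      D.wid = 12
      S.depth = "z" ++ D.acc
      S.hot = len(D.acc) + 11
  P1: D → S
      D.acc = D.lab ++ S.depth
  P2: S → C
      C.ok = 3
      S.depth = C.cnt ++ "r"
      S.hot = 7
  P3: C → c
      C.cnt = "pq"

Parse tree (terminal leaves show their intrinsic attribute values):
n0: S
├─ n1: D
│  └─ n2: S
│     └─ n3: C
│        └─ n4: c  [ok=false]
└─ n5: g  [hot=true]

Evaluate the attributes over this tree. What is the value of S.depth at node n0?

1. n1.lab = "nz"  ["nz"]
2. n1.pre = "xy"  ["xy"]
3. n1.wid = 12  [12]
4. n3.ok = 3  [3]
5. n4.ok = false  [terminal]
6. n3.cnt = "pq"  ["pq"]
7. n2.depth = "pqr"  [C.cnt ++ "r"]
8. n2.hot = 7  [7]
9. n1.acc = "nzpqr"  [D.lab ++ S.depth]
10. n5.hot = true  [terminal]
11. n0.depth = "znzpqr"  ["z" ++ D.acc]
12. n0.hot = 16  [len(D.acc) + 11]

"znzpqr"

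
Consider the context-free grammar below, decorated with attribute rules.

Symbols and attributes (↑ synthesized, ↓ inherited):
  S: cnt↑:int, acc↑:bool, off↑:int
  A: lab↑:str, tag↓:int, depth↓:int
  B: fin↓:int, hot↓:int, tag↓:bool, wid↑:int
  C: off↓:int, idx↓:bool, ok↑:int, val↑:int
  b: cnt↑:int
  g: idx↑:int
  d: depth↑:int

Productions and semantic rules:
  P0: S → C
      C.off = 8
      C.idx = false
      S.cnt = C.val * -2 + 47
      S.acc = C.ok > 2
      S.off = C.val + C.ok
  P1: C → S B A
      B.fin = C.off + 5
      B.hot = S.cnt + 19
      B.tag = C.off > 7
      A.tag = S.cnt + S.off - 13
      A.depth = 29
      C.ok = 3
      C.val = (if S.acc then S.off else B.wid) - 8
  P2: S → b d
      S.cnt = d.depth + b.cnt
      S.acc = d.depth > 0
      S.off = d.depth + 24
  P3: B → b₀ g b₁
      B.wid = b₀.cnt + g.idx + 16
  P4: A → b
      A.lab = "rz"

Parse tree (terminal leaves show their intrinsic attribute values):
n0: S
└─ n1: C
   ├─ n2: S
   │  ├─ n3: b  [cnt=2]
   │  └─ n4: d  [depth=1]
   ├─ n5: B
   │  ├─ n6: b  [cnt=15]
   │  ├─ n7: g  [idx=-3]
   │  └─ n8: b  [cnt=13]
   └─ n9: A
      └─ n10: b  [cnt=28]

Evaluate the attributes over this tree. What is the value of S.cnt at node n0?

13

1. n1.off = 8  [8]
2. n1.idx = false  [false]
3. n3.cnt = 2  [terminal]
4. n4.depth = 1  [terminal]
5. n2.cnt = 3  [d.depth + b.cnt]
6. n2.acc = true  [d.depth > 0]
7. n2.off = 25  [d.depth + 24]
8. n5.fin = 13  [C.off + 5]
9. n5.hot = 22  [S.cnt + 19]
10. n5.tag = true  [C.off > 7]
11. n6.cnt = 15  [terminal]
12. n7.idx = -3  [terminal]
13. n8.cnt = 13  [terminal]
14. n5.wid = 28  [b₀.cnt + g.idx + 16]
15. n9.tag = 15  [S.cnt + S.off - 13]
16. n9.depth = 29  [29]
17. n10.cnt = 28  [terminal]
18. n9.lab = "rz"  ["rz"]
19. n1.ok = 3  [3]
20. n1.val = 17  [(if S.acc then S.off else B.wid) - 8]
21. n0.cnt = 13  [C.val * -2 + 47]
22. n0.acc = true  [C.ok > 2]
23. n0.off = 20  [C.val + C.ok]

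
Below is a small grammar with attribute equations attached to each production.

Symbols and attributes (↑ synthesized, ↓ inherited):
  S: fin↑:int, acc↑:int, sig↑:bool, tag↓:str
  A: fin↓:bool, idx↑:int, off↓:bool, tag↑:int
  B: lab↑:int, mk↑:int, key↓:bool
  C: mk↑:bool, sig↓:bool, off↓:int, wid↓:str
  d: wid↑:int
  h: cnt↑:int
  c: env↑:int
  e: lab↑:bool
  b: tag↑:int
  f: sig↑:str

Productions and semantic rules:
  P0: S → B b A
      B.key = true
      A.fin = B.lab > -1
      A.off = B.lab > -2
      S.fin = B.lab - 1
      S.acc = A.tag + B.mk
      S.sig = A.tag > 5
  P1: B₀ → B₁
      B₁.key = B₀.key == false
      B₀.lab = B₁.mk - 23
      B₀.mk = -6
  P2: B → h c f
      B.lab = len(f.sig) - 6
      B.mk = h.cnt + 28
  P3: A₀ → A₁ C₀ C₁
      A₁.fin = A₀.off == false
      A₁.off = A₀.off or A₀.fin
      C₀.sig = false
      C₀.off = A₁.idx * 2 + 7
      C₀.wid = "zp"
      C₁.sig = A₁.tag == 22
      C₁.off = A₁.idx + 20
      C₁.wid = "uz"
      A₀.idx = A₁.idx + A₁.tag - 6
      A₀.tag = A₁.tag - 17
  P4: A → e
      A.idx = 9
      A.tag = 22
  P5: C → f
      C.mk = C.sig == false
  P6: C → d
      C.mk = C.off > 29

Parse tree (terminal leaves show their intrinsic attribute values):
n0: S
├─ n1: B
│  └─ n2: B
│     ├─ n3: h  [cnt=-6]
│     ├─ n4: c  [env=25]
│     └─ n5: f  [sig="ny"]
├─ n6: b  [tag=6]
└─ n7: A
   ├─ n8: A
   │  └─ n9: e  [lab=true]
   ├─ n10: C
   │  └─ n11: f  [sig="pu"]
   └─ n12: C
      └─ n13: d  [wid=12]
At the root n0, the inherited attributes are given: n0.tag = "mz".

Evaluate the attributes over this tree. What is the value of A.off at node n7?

1. n0.tag = "mz"  [given at root]
2. n1.key = true  [true]
3. n2.key = false  [B₀.key == false]
4. n3.cnt = -6  [terminal]
5. n4.env = 25  [terminal]
6. n5.sig = "ny"  [terminal]
7. n2.lab = -4  [len(f.sig) - 6]
8. n2.mk = 22  [h.cnt + 28]
9. n1.lab = -1  [B₁.mk - 23]
10. n1.mk = -6  [-6]
11. n6.tag = 6  [terminal]
12. n7.fin = false  [B.lab > -1]
13. n7.off = true  [B.lab > -2]
14. n8.fin = false  [A₀.off == false]
15. n8.off = true  [A₀.off or A₀.fin]
16. n9.lab = true  [terminal]
17. n8.idx = 9  [9]
18. n8.tag = 22  [22]
19. n10.sig = false  [false]
20. n10.off = 25  [A₁.idx * 2 + 7]
21. n10.wid = "zp"  ["zp"]
22. n11.sig = "pu"  [terminal]
23. n10.mk = true  [C.sig == false]
24. n12.sig = true  [A₁.tag == 22]
25. n12.off = 29  [A₁.idx + 20]
26. n12.wid = "uz"  ["uz"]
27. n13.wid = 12  [terminal]
28. n12.mk = false  [C.off > 29]
29. n7.idx = 25  [A₁.idx + A₁.tag - 6]
30. n7.tag = 5  [A₁.tag - 17]
31. n0.fin = -2  [B.lab - 1]
32. n0.acc = -1  [A.tag + B.mk]
33. n0.sig = false  [A.tag > 5]

true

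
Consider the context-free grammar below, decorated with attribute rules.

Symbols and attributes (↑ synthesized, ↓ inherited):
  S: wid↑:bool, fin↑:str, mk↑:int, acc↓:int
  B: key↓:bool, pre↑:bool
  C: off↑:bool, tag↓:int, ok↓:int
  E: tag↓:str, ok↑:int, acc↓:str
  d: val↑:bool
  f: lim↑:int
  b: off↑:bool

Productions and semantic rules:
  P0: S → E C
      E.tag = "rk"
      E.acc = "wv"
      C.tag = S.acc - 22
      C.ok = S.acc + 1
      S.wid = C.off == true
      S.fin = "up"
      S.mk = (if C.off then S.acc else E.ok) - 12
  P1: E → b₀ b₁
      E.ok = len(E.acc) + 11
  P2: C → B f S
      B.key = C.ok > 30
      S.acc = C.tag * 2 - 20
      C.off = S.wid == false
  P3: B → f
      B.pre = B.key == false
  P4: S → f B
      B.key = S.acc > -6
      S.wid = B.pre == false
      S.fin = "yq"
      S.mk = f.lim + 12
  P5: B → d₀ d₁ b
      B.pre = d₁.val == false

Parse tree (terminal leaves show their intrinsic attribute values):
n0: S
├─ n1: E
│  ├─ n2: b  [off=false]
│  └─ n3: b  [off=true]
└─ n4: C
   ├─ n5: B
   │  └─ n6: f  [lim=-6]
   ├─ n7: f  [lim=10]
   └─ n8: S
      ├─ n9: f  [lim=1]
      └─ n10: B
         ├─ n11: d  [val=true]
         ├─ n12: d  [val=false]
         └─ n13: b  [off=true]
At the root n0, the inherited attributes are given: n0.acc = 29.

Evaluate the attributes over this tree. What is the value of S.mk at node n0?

17

1. n0.acc = 29  [given at root]
2. n1.tag = "rk"  ["rk"]
3. n1.acc = "wv"  ["wv"]
4. n2.off = false  [terminal]
5. n3.off = true  [terminal]
6. n1.ok = 13  [len(E.acc) + 11]
7. n4.tag = 7  [S.acc - 22]
8. n4.ok = 30  [S.acc + 1]
9. n5.key = false  [C.ok > 30]
10. n6.lim = -6  [terminal]
11. n5.pre = true  [B.key == false]
12. n7.lim = 10  [terminal]
13. n8.acc = -6  [C.tag * 2 - 20]
14. n9.lim = 1  [terminal]
15. n10.key = false  [S.acc > -6]
16. n11.val = true  [terminal]
17. n12.val = false  [terminal]
18. n13.off = true  [terminal]
19. n10.pre = true  [d₁.val == false]
20. n8.wid = false  [B.pre == false]
21. n8.fin = "yq"  ["yq"]
22. n8.mk = 13  [f.lim + 12]
23. n4.off = true  [S.wid == false]
24. n0.wid = true  [C.off == true]
25. n0.fin = "up"  ["up"]
26. n0.mk = 17  [(if C.off then S.acc else E.ok) - 12]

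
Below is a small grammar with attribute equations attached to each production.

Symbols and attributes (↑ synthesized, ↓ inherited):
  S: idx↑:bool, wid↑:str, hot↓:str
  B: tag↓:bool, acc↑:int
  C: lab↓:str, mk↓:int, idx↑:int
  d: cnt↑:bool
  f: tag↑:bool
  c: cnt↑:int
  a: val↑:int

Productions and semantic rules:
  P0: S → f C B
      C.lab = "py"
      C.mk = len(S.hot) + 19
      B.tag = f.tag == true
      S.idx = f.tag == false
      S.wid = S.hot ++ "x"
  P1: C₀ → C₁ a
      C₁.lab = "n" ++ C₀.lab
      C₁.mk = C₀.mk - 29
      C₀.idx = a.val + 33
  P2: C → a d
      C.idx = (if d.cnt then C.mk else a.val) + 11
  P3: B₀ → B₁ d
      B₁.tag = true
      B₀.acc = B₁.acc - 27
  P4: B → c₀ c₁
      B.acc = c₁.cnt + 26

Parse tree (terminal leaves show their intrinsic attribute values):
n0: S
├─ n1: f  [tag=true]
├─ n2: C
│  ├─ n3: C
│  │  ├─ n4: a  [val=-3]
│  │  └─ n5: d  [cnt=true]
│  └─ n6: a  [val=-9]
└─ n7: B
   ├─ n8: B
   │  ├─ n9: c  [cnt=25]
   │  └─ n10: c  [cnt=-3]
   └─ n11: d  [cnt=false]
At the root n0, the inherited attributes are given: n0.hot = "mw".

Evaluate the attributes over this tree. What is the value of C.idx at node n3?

3

1. n0.hot = "mw"  [given at root]
2. n1.tag = true  [terminal]
3. n2.lab = "py"  ["py"]
4. n2.mk = 21  [len(S.hot) + 19]
5. n3.lab = "npy"  ["n" ++ C₀.lab]
6. n3.mk = -8  [C₀.mk - 29]
7. n4.val = -3  [terminal]
8. n5.cnt = true  [terminal]
9. n3.idx = 3  [(if d.cnt then C.mk else a.val) + 11]
10. n6.val = -9  [terminal]
11. n2.idx = 24  [a.val + 33]
12. n7.tag = true  [f.tag == true]
13. n8.tag = true  [true]
14. n9.cnt = 25  [terminal]
15. n10.cnt = -3  [terminal]
16. n8.acc = 23  [c₁.cnt + 26]
17. n11.cnt = false  [terminal]
18. n7.acc = -4  [B₁.acc - 27]
19. n0.idx = false  [f.tag == false]
20. n0.wid = "mwx"  [S.hot ++ "x"]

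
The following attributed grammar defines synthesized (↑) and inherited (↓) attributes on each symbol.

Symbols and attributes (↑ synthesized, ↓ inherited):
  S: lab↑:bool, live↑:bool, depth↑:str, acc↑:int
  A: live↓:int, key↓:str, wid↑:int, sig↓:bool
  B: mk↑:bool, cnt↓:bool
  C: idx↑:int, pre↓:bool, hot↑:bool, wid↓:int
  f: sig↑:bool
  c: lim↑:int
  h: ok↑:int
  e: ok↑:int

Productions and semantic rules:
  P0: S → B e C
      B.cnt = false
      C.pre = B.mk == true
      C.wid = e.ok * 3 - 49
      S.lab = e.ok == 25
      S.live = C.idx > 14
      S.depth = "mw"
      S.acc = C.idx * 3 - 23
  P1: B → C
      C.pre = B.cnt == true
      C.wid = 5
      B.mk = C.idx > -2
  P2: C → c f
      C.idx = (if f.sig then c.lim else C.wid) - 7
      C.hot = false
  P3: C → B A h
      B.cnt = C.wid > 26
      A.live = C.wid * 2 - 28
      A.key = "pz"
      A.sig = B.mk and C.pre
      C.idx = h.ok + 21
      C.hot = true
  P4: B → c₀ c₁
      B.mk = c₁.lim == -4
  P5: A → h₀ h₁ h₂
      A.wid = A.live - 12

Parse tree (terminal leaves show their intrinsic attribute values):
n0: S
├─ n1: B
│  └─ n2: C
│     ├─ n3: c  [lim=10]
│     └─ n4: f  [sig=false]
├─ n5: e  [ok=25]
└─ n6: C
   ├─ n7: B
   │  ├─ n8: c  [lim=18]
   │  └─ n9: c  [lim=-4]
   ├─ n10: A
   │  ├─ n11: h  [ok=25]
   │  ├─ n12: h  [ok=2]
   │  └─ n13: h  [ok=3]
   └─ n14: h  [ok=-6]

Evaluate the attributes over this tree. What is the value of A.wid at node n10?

1. n1.cnt = false  [false]
2. n2.pre = false  [B.cnt == true]
3. n2.wid = 5  [5]
4. n3.lim = 10  [terminal]
5. n4.sig = false  [terminal]
6. n2.idx = -2  [(if f.sig then c.lim else C.wid) - 7]
7. n2.hot = false  [false]
8. n1.mk = false  [C.idx > -2]
9. n5.ok = 25  [terminal]
10. n6.pre = false  [B.mk == true]
11. n6.wid = 26  [e.ok * 3 - 49]
12. n7.cnt = false  [C.wid > 26]
13. n8.lim = 18  [terminal]
14. n9.lim = -4  [terminal]
15. n7.mk = true  [c₁.lim == -4]
16. n10.live = 24  [C.wid * 2 - 28]
17. n10.key = "pz"  ["pz"]
18. n10.sig = false  [B.mk and C.pre]
19. n11.ok = 25  [terminal]
20. n12.ok = 2  [terminal]
21. n13.ok = 3  [terminal]
22. n10.wid = 12  [A.live - 12]
23. n14.ok = -6  [terminal]
24. n6.idx = 15  [h.ok + 21]
25. n6.hot = true  [true]
26. n0.lab = true  [e.ok == 25]
27. n0.live = true  [C.idx > 14]
28. n0.depth = "mw"  ["mw"]
29. n0.acc = 22  [C.idx * 3 - 23]

12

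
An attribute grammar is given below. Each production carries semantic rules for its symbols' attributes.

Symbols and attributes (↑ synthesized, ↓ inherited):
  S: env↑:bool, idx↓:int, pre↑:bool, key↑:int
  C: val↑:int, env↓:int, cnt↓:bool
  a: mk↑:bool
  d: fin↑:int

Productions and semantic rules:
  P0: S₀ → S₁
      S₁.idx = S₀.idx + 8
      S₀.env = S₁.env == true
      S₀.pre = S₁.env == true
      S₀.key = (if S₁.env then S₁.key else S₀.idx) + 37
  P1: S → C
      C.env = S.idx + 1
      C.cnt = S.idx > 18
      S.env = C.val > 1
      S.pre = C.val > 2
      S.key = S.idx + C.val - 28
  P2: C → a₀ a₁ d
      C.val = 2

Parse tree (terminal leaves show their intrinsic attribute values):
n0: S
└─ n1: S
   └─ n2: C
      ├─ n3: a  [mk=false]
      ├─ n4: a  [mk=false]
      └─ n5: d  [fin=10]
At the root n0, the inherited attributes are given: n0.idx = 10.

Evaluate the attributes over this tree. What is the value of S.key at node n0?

29

1. n0.idx = 10  [given at root]
2. n1.idx = 18  [S₀.idx + 8]
3. n2.env = 19  [S.idx + 1]
4. n2.cnt = false  [S.idx > 18]
5. n3.mk = false  [terminal]
6. n4.mk = false  [terminal]
7. n5.fin = 10  [terminal]
8. n2.val = 2  [2]
9. n1.env = true  [C.val > 1]
10. n1.pre = false  [C.val > 2]
11. n1.key = -8  [S.idx + C.val - 28]
12. n0.env = true  [S₁.env == true]
13. n0.pre = true  [S₁.env == true]
14. n0.key = 29  [(if S₁.env then S₁.key else S₀.idx) + 37]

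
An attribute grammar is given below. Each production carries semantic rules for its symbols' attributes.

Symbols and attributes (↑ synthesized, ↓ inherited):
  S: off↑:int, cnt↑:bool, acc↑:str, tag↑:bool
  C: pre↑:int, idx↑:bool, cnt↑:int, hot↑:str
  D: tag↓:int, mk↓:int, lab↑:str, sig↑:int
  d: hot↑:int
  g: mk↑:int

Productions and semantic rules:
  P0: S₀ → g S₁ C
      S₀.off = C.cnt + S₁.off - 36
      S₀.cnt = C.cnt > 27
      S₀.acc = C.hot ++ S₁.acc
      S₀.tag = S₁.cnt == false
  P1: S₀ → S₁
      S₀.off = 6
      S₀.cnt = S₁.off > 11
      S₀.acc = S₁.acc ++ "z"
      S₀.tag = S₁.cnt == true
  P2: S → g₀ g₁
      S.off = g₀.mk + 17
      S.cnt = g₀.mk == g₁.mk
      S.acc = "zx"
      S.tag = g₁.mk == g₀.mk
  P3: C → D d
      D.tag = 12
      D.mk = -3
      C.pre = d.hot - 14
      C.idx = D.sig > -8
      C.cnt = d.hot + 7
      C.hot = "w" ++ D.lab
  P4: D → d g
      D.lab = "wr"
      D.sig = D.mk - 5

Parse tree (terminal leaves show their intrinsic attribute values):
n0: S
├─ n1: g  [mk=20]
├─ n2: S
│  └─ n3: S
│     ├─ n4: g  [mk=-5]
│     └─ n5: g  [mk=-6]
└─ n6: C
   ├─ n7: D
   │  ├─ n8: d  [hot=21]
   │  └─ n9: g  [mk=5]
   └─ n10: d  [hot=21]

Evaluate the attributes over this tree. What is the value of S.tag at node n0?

false

1. n1.mk = 20  [terminal]
2. n4.mk = -5  [terminal]
3. n5.mk = -6  [terminal]
4. n3.off = 12  [g₀.mk + 17]
5. n3.cnt = false  [g₀.mk == g₁.mk]
6. n3.acc = "zx"  ["zx"]
7. n3.tag = false  [g₁.mk == g₀.mk]
8. n2.off = 6  [6]
9. n2.cnt = true  [S₁.off > 11]
10. n2.acc = "zxz"  [S₁.acc ++ "z"]
11. n2.tag = false  [S₁.cnt == true]
12. n7.tag = 12  [12]
13. n7.mk = -3  [-3]
14. n8.hot = 21  [terminal]
15. n9.mk = 5  [terminal]
16. n7.lab = "wr"  ["wr"]
17. n7.sig = -8  [D.mk - 5]
18. n10.hot = 21  [terminal]
19. n6.pre = 7  [d.hot - 14]
20. n6.idx = false  [D.sig > -8]
21. n6.cnt = 28  [d.hot + 7]
22. n6.hot = "wwr"  ["w" ++ D.lab]
23. n0.off = -2  [C.cnt + S₁.off - 36]
24. n0.cnt = true  [C.cnt > 27]
25. n0.acc = "wwrzxz"  [C.hot ++ S₁.acc]
26. n0.tag = false  [S₁.cnt == false]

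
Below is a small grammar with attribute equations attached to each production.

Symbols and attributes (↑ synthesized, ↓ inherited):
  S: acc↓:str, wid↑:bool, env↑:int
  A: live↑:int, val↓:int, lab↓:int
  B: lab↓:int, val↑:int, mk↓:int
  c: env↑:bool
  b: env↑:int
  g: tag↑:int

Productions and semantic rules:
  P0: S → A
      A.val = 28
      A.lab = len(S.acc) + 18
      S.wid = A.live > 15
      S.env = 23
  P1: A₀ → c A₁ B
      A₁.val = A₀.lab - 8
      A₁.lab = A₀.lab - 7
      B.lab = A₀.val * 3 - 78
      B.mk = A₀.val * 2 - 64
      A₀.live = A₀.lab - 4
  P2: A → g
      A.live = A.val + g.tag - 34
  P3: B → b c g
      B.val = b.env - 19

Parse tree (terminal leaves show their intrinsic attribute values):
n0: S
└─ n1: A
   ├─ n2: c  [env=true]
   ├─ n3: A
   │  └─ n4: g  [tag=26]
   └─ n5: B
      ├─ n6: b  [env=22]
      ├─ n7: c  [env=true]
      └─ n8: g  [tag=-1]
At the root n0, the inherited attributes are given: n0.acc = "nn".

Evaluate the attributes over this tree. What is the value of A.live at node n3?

1. n0.acc = "nn"  [given at root]
2. n1.val = 28  [28]
3. n1.lab = 20  [len(S.acc) + 18]
4. n2.env = true  [terminal]
5. n3.val = 12  [A₀.lab - 8]
6. n3.lab = 13  [A₀.lab - 7]
7. n4.tag = 26  [terminal]
8. n3.live = 4  [A.val + g.tag - 34]
9. n5.lab = 6  [A₀.val * 3 - 78]
10. n5.mk = -8  [A₀.val * 2 - 64]
11. n6.env = 22  [terminal]
12. n7.env = true  [terminal]
13. n8.tag = -1  [terminal]
14. n5.val = 3  [b.env - 19]
15. n1.live = 16  [A₀.lab - 4]
16. n0.wid = true  [A.live > 15]
17. n0.env = 23  [23]

4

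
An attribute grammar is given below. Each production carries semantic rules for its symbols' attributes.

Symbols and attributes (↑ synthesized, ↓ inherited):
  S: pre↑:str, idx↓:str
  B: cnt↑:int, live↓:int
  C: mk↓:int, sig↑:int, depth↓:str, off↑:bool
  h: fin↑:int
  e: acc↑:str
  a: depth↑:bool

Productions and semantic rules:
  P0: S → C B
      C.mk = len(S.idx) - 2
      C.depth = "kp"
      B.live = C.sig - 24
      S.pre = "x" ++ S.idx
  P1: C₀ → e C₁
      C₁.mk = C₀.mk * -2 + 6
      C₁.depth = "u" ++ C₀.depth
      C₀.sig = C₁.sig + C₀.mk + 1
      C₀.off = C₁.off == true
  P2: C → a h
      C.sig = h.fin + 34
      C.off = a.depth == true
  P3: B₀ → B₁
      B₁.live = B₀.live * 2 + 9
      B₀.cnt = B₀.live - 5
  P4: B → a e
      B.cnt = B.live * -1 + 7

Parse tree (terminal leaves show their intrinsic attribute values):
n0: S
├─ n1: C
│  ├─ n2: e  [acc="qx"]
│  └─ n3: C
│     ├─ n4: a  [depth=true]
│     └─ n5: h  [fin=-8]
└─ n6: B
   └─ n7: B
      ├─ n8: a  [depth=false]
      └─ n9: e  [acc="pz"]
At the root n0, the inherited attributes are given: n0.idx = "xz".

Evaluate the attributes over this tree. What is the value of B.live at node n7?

1. n0.idx = "xz"  [given at root]
2. n1.mk = 0  [len(S.idx) - 2]
3. n1.depth = "kp"  ["kp"]
4. n2.acc = "qx"  [terminal]
5. n3.mk = 6  [C₀.mk * -2 + 6]
6. n3.depth = "ukp"  ["u" ++ C₀.depth]
7. n4.depth = true  [terminal]
8. n5.fin = -8  [terminal]
9. n3.sig = 26  [h.fin + 34]
10. n3.off = true  [a.depth == true]
11. n1.sig = 27  [C₁.sig + C₀.mk + 1]
12. n1.off = true  [C₁.off == true]
13. n6.live = 3  [C.sig - 24]
14. n7.live = 15  [B₀.live * 2 + 9]
15. n8.depth = false  [terminal]
16. n9.acc = "pz"  [terminal]
17. n7.cnt = -8  [B.live * -1 + 7]
18. n6.cnt = -2  [B₀.live - 5]
19. n0.pre = "xxz"  ["x" ++ S.idx]

15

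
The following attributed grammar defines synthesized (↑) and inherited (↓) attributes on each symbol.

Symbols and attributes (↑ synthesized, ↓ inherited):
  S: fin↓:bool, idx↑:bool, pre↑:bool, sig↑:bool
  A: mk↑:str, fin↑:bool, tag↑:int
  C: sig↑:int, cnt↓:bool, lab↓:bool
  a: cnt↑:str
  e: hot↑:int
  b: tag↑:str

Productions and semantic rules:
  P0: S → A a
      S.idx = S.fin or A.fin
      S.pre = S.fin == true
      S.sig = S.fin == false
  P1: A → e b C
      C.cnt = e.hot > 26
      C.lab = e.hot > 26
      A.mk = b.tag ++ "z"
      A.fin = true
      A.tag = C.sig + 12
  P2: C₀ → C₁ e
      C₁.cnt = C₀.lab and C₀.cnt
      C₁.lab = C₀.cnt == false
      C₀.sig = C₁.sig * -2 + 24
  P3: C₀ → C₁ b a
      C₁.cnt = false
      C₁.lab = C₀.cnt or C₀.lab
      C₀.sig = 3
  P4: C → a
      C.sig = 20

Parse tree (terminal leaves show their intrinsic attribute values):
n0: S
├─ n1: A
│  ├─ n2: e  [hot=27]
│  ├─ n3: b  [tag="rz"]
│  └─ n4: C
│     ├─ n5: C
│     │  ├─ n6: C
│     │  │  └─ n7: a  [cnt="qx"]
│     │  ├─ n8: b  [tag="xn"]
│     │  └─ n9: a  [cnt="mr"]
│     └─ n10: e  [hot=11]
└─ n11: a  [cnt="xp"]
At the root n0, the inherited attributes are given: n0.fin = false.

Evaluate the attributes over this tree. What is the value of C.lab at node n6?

1. n0.fin = false  [given at root]
2. n2.hot = 27  [terminal]
3. n3.tag = "rz"  [terminal]
4. n4.cnt = true  [e.hot > 26]
5. n4.lab = true  [e.hot > 26]
6. n5.cnt = true  [C₀.lab and C₀.cnt]
7. n5.lab = false  [C₀.cnt == false]
8. n6.cnt = false  [false]
9. n6.lab = true  [C₀.cnt or C₀.lab]
10. n7.cnt = "qx"  [terminal]
11. n6.sig = 20  [20]
12. n8.tag = "xn"  [terminal]
13. n9.cnt = "mr"  [terminal]
14. n5.sig = 3  [3]
15. n10.hot = 11  [terminal]
16. n4.sig = 18  [C₁.sig * -2 + 24]
17. n1.mk = "rzz"  [b.tag ++ "z"]
18. n1.fin = true  [true]
19. n1.tag = 30  [C.sig + 12]
20. n11.cnt = "xp"  [terminal]
21. n0.idx = true  [S.fin or A.fin]
22. n0.pre = false  [S.fin == true]
23. n0.sig = true  [S.fin == false]

true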